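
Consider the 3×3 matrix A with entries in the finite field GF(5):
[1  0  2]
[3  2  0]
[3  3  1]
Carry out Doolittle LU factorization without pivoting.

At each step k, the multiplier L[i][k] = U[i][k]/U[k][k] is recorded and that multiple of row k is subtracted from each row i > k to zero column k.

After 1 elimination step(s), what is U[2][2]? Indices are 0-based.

U[2][2] = 0

[col 0] pivot 1
  R1 -= 3*R0 → (0, 2, 4)  (L[1][0] := 3)
  R2 -= 3*R0 → (0, 3, 0)  (L[2][0] := 3)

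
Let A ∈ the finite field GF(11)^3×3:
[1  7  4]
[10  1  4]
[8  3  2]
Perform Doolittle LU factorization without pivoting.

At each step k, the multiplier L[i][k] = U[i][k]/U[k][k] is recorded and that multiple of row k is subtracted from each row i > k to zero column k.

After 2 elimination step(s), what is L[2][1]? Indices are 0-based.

[col 0] pivot 1
  R1 -= 10*R0 → (0, 8, 8)  (L[1][0] := 10)
  R2 -= 8*R0 → (0, 2, 3)  (L[2][0] := 8)
[col 1] pivot 8
  R2 -= 3*R1 → (0, 0, 1)  (L[2][1] := 3)

L[2][1] = 3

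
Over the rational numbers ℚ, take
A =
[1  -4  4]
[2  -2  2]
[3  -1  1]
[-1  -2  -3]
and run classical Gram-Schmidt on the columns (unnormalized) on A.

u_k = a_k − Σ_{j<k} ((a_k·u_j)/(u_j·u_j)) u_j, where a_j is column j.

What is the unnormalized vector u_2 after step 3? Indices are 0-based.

Step 1: u_0 = a_0 = (1, 2, 3, -1).
Step 2: u_1 = a_1 − (-3/5)·u_0 = (-17/5, -4/5, 4/5, -13/5).
Step 3: u_2 = a_2 − (14/15)·u_0 − (-33/98)·u_1 = (565/294, -20/147, -75/49, -865/294).

u_2 = (565/294, -20/147, -75/49, -865/294)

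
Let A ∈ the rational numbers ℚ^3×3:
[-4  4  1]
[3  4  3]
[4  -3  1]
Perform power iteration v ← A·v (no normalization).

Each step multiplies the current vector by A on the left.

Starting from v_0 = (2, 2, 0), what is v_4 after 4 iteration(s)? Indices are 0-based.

v_4 = (1310, 1154, -996)

v_0 = (2, 2, 0).
v_1 = A·v_0 = (0, 14, 2).
v_2 = A·v_1 = (58, 62, -40).
v_3 = A·v_2 = (-24, 302, 6).
v_4 = A·v_3 = (1310, 1154, -996).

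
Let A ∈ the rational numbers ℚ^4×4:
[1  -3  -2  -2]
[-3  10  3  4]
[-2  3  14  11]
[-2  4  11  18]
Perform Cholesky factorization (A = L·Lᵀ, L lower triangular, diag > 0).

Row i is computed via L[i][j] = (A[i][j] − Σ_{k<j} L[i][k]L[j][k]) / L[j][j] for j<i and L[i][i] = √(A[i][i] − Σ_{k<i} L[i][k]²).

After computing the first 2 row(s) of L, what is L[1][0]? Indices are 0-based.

Step 1: L[0][0] = √(1) = 1.
  L[1][0] = (-3) / L[0][0] = -3.
Step 2: L[1][1] = √(1) = 1.

L[1][0] = -3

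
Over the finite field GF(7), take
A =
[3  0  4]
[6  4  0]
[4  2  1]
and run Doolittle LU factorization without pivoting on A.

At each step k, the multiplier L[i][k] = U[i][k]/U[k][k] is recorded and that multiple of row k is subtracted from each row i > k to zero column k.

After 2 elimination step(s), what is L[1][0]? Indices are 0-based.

L[1][0] = 2

Step 1: pivot at (0,0) is 3.
  row1 ← row1 − (2)·row0  ⇒  L[1][0]=2, U row1=(0, 4, 6)
  row2 ← row2 − (6)·row0  ⇒  L[2][0]=6, U row2=(0, 2, 5)
Step 2: pivot at (1,1) is 4.
  row2 ← row2 − (4)·row1  ⇒  L[2][1]=4, U row2=(0, 0, 2)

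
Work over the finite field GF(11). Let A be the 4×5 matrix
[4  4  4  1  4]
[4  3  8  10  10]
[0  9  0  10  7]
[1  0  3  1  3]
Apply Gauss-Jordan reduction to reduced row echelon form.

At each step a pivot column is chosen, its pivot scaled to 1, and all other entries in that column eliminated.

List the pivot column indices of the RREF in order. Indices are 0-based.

pivot columns: 0, 1, 2, 3

pivot(0,0)=4: scale R0 → (1, 1, 1, 3, 1)
  clear (1,0): R1 −= (4)R0 → (0, 10, 4, 9, 6)
  clear (3,0): R3 −= (1)R0 → (0, 10, 2, 9, 2)
pivot(1,1)=10: scale R1 → (0, 1, 7, 2, 5)
  clear (0,1): R0 −= (1)R1 → (1, 0, 5, 1, 7)
  clear (2,1): R2 −= (9)R1 → (0, 0, 3, 3, 6)
  clear (3,1): R3 −= (10)R1 → (0, 0, 9, 0, 7)
pivot(2,2)=3: scale R2 → (0, 0, 1, 1, 2)
  clear (0,2): R0 −= (5)R2 → (1, 0, 0, 7, 8)
  clear (1,2): R1 −= (7)R2 → (0, 1, 0, 6, 2)
  clear (3,2): R3 −= (9)R2 → (0, 0, 0, 2, 0)
pivot(3,3)=2: scale R3 → (0, 0, 0, 1, 0)
  clear (0,3): R0 −= (7)R3 → (1, 0, 0, 0, 8)
  clear (1,3): R1 −= (6)R3 → (0, 1, 0, 0, 2)
  clear (2,3): R2 −= (1)R3 → (0, 0, 1, 0, 2)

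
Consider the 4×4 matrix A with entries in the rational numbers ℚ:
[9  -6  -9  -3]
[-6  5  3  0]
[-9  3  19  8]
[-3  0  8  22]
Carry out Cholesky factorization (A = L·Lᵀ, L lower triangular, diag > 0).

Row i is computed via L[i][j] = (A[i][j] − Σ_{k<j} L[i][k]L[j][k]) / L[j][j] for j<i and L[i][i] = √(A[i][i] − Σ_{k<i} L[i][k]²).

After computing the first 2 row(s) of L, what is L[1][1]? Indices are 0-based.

L[1][1] = 1

Step 1: L[0][0] = √(9) = 3.
  L[1][0] = (-6) / L[0][0] = -2.
Step 2: L[1][1] = √(1) = 1.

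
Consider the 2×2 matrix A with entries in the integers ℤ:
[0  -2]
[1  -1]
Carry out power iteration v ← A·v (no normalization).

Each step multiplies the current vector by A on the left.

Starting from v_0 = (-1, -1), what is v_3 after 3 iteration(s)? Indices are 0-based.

v_0 = (-1, -1).
v_1 = A·v_0 = (2, 0).
v_2 = A·v_1 = (0, 2).
v_3 = A·v_2 = (-4, -2).

v_3 = (-4, -2)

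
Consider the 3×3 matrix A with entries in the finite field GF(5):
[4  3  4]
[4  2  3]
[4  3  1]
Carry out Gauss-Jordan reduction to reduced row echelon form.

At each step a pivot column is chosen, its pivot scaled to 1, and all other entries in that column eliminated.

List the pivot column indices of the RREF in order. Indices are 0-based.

pivot columns: 0, 1, 2

step 1: normalize row 0 (÷4) = (1, 2, 1)
  row 1: subtract 4×row0 = (0, 4, 4)
  row 2: subtract 4×row0 = (0, 0, 2)
step 2: normalize row 1 (÷4) = (0, 1, 1)
  row 0: subtract 2×row1 = (1, 0, 4)
step 3: normalize row 2 (÷2) = (0, 0, 1)
  row 0: subtract 4×row2 = (1, 0, 0)
  row 1: subtract 1×row2 = (0, 1, 0)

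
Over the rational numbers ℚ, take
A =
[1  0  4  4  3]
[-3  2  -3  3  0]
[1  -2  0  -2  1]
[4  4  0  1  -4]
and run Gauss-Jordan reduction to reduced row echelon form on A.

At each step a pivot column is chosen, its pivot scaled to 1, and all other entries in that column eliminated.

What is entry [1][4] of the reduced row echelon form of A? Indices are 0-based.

step 1: normalize row 0 (÷1) = (1, 0, 4, 4, 3)
  row 1: subtract -3×row0 = (0, 2, 9, 15, 9)
  row 2: subtract 1×row0 = (0, -2, -4, -6, -2)
  row 3: subtract 4×row0 = (0, 4, -16, -15, -16)
step 2: normalize row 1 (÷2) = (0, 1, 9/2, 15/2, 9/2)
  row 2: subtract -2×row1 = (0, 0, 5, 9, 7)
  row 3: subtract 4×row1 = (0, 0, -34, -45, -34)
step 3: normalize row 2 (÷5) = (0, 0, 1, 9/5, 7/5)
  row 0: subtract 4×row2 = (1, 0, 0, -16/5, -13/5)
  row 1: subtract 9/2×row2 = (0, 1, 0, -3/5, -9/5)
  row 3: subtract -34×row2 = (0, 0, 0, 81/5, 68/5)
step 4: normalize row 3 (÷81/5) = (0, 0, 0, 1, 68/81)
  row 0: subtract -16/5×row3 = (1, 0, 0, 0, 7/81)
  row 1: subtract -3/5×row3 = (0, 1, 0, 0, -35/27)
  row 2: subtract 9/5×row3 = (0, 0, 1, 0, -1/9)

M[1][4] = -35/27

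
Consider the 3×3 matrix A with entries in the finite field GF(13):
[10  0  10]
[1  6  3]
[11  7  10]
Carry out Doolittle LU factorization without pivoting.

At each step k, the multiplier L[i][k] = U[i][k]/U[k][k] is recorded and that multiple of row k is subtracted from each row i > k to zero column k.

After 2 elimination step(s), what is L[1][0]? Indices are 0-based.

[col 0] pivot 10
  R1 -= 4*R0 → (0, 6, 2)  (L[1][0] := 4)
  R2 -= 5*R0 → (0, 7, 12)  (L[2][0] := 5)
[col 1] pivot 6
  R2 -= 12*R1 → (0, 0, 1)  (L[2][1] := 12)

L[1][0] = 4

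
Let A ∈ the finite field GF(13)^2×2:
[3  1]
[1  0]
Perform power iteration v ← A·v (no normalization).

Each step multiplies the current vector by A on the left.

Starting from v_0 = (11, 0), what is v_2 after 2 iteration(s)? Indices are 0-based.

v_0 = (11, 0).
v_1 = A·v_0 = (7, 11).
v_2 = A·v_1 = (6, 7).

v_2 = (6, 7)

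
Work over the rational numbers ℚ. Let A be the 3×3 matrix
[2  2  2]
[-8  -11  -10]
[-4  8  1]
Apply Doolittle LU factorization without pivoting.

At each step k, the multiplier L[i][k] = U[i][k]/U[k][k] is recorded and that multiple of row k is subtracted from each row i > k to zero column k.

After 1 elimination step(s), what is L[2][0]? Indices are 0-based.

L[2][0] = -2

[col 0] pivot 2
  R1 -= -4*R0 → (0, -3, -2)  (L[1][0] := -4)
  R2 -= -2*R0 → (0, 12, 5)  (L[2][0] := -2)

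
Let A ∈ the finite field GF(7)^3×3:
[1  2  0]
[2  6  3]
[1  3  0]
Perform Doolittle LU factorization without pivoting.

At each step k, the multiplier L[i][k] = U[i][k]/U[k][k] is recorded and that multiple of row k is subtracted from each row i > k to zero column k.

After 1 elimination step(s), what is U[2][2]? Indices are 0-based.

k=0: U[0][0]=1
  eliminate (1,0): mult=2, new row 1: (0, 2, 3); set L[1][0]=2
  eliminate (2,0): mult=1, new row 2: (0, 1, 0); set L[2][0]=1

U[2][2] = 0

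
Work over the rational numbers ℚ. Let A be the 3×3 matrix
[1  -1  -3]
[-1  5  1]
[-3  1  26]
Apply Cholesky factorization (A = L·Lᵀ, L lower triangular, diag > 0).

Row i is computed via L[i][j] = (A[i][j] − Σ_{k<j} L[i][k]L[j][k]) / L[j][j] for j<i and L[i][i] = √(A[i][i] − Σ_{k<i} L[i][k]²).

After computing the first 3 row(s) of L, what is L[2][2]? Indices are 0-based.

Step 1: L[0][0] = √(1) = 1.
  L[1][0] = (-1) / L[0][0] = -1.
Step 2: L[1][1] = √(4) = 2.
  L[2][0] = (-3) / L[0][0] = -3.
  L[2][1] = (-2) / L[1][1] = -1.
Step 3: L[2][2] = √(16) = 4.

L[2][2] = 4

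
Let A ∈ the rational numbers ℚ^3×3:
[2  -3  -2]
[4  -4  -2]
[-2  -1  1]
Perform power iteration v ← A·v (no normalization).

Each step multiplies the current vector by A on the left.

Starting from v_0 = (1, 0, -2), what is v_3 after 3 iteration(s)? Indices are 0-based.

v_3 = (40, 32, -16)

v_0 = (1, 0, -2).
v_1 = A·v_0 = (6, 8, -4).
v_2 = A·v_1 = (-4, 0, -24).
v_3 = A·v_2 = (40, 32, -16).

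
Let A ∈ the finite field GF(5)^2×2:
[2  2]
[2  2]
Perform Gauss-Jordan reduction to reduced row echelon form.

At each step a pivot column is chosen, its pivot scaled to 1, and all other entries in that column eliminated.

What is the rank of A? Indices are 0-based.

pivot(0,0)=2: scale R0 → (1, 1)
  clear (1,0): R1 −= (2)R0 → (0, 0)
col 1: no nonzero at/below row 1; advance.

rank = 1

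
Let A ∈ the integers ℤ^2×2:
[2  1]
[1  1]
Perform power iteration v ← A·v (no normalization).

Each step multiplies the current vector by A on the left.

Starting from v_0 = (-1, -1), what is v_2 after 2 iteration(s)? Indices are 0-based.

v_2 = (-8, -5)

v_0 = (-1, -1).
v_1 = A·v_0 = (-3, -2).
v_2 = A·v_1 = (-8, -5).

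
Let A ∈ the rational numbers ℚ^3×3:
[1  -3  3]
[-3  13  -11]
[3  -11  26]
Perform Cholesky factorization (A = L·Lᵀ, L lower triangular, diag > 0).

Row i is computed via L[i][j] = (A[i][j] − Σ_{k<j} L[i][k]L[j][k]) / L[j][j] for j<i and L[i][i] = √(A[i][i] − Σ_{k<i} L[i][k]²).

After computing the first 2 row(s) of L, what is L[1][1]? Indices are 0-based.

L[1][1] = 2

Step 1: L[0][0] = √(1) = 1.
  L[1][0] = (-3) / L[0][0] = -3.
Step 2: L[1][1] = √(4) = 2.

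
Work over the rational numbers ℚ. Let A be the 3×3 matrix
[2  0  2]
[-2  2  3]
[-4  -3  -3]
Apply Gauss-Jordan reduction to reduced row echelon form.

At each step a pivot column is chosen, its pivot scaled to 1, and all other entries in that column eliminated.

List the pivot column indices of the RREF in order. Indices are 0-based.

pivot columns: 0, 1, 2

pivot(0,0)=2: scale R0 → (1, 0, 1)
  clear (1,0): R1 −= (-2)R0 → (0, 2, 5)
  clear (2,0): R2 −= (-4)R0 → (0, -3, 1)
pivot(1,1)=2: scale R1 → (0, 1, 5/2)
  clear (2,1): R2 −= (-3)R1 → (0, 0, 17/2)
pivot(2,2)=17/2: scale R2 → (0, 0, 1)
  clear (0,2): R0 −= (1)R2 → (1, 0, 0)
  clear (1,2): R1 −= (5/2)R2 → (0, 1, 0)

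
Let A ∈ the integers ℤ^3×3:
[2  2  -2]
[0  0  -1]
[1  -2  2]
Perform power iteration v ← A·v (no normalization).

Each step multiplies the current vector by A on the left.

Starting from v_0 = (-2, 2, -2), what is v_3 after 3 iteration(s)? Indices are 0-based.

v_3 = (124, 20, -28)

v_0 = (-2, 2, -2).
v_1 = A·v_0 = (4, 2, -10).
v_2 = A·v_1 = (32, 10, -20).
v_3 = A·v_2 = (124, 20, -28).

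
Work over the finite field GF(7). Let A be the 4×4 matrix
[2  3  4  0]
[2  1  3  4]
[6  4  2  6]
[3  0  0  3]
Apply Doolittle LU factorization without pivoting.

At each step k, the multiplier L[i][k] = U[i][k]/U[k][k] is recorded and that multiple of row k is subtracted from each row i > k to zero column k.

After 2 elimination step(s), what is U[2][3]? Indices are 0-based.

Step 1: pivot at (0,0) is 2.
  row1 ← row1 − (1)·row0  ⇒  L[1][0]=1, U row1=(0, 5, 6, 4)
  row2 ← row2 − (3)·row0  ⇒  L[2][0]=3, U row2=(0, 2, 4, 6)
  row3 ← row3 − (5)·row0  ⇒  L[3][0]=5, U row3=(0, 6, 1, 3)
Step 2: pivot at (1,1) is 5.
  row2 ← row2 − (6)·row1  ⇒  L[2][1]=6, U row2=(0, 0, 3, 3)
  row3 ← row3 − (4)·row1  ⇒  L[3][1]=4, U row3=(0, 0, 5, 1)

U[2][3] = 3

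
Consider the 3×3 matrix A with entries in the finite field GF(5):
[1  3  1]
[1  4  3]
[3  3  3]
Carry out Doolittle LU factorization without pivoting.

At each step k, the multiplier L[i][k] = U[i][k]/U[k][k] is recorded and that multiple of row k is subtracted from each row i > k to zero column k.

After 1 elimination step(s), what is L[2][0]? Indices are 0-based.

L[2][0] = 3

k=0: U[0][0]=1
  eliminate (1,0): mult=1, new row 1: (0, 1, 2); set L[1][0]=1
  eliminate (2,0): mult=3, new row 2: (0, 4, 0); set L[2][0]=3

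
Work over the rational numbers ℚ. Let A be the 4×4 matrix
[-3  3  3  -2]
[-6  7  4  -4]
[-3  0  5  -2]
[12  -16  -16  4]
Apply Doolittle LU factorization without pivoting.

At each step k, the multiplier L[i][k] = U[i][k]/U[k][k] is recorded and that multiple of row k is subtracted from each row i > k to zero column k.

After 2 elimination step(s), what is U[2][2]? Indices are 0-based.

k=0: U[0][0]=-3
  eliminate (1,0): mult=2, new row 1: (0, 1, -2, 0); set L[1][0]=2
  eliminate (2,0): mult=1, new row 2: (0, -3, 2, 0); set L[2][0]=1
  eliminate (3,0): mult=-4, new row 3: (0, -4, -4, -4); set L[3][0]=-4
k=1: U[1][1]=1
  eliminate (2,1): mult=-3, new row 2: (0, 0, -4, 0); set L[2][1]=-3
  eliminate (3,1): mult=-4, new row 3: (0, 0, -12, -4); set L[3][1]=-4

U[2][2] = -4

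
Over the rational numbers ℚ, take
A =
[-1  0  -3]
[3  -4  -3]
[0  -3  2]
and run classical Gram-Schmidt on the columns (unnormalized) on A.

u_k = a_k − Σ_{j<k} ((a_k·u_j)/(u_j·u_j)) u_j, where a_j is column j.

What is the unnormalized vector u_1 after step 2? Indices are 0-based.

u_1 = (-6/5, -2/5, -3)

Step 1: u_0 = a_0 = (-1, 3, 0).
Step 2: u_1 = a_1 − (-6/5)·u_0 = (-6/5, -2/5, -3).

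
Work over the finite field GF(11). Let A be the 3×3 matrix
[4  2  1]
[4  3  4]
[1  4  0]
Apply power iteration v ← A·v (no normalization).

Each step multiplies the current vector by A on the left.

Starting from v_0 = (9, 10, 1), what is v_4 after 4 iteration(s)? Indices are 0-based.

v_4 = (9, 3, 10)

v_0 = (9, 10, 1).
v_1 = A·v_0 = (2, 4, 5).
v_2 = A·v_1 = (10, 7, 7).
v_3 = A·v_2 = (6, 1, 5).
v_4 = A·v_3 = (9, 3, 10).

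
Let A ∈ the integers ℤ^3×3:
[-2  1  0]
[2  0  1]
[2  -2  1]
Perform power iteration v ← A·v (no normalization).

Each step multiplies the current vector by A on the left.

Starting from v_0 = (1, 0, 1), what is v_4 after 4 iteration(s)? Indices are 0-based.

v_0 = (1, 0, 1).
v_1 = A·v_0 = (-2, 3, 3).
v_2 = A·v_1 = (7, -1, -7).
v_3 = A·v_2 = (-15, 7, 9).
v_4 = A·v_3 = (37, -21, -35).

v_4 = (37, -21, -35)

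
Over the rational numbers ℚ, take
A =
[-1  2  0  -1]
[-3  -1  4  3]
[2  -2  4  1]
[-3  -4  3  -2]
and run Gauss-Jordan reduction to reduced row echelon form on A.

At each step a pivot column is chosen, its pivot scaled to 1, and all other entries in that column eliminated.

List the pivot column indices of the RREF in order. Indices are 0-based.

pivot columns: 0, 1, 2, 3

[1] R0 /= -1  ⇒  (1, -2, 0, 1)
     R1 -= -3·R0  ⇒  (0, -7, 4, 6)
     R2 -= 2·R0  ⇒  (0, 2, 4, -1)
     R3 -= -3·R0  ⇒  (0, -10, 3, 1)
[2] R1 /= -7  ⇒  (0, 1, -4/7, -6/7)
     R0 -= -2·R1  ⇒  (1, 0, -8/7, -5/7)
     R2 -= 2·R1  ⇒  (0, 0, 36/7, 5/7)
     R3 -= -10·R1  ⇒  (0, 0, -19/7, -53/7)
[3] R2 /= 36/7  ⇒  (0, 0, 1, 5/36)
     R0 -= -8/7·R2  ⇒  (1, 0, 0, -5/9)
     R1 -= -4/7·R2  ⇒  (0, 1, 0, -7/9)
     R3 -= -19/7·R2  ⇒  (0, 0, 0, -259/36)
[4] R3 /= -259/36  ⇒  (0, 0, 0, 1)
     R0 -= -5/9·R3  ⇒  (1, 0, 0, 0)
     R1 -= -7/9·R3  ⇒  (0, 1, 0, 0)
     R2 -= 5/36·R3  ⇒  (0, 0, 1, 0)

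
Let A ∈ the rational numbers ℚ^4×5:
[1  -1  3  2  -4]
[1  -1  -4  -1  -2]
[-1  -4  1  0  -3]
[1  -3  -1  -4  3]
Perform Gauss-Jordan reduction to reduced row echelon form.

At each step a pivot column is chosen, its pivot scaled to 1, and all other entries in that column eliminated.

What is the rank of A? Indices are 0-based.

rank = 4

pivot(0,0)=1: scale R0 → (1, -1, 3, 2, -4)
  clear (1,0): R1 −= (1)R0 → (0, 0, -7, -3, 2)
  clear (2,0): R2 −= (-1)R0 → (0, -5, 4, 2, -7)
  clear (3,0): R3 −= (1)R0 → (0, -2, -4, -6, 7)
pivot(1,1): swap R1↔R2
pivot(1,1)=-5: scale R1 → (0, 1, -4/5, -2/5, 7/5)
  clear (0,1): R0 −= (-1)R1 → (1, 0, 11/5, 8/5, -13/5)
  clear (3,1): R3 −= (-2)R1 → (0, 0, -28/5, -34/5, 49/5)
pivot(2,2)=-7: scale R2 → (0, 0, 1, 3/7, -2/7)
  clear (0,2): R0 −= (11/5)R2 → (1, 0, 0, 23/35, -69/35)
  clear (1,2): R1 −= (-4/5)R2 → (0, 1, 0, -2/35, 41/35)
  clear (3,2): R3 −= (-28/5)R2 → (0, 0, 0, -22/5, 41/5)
pivot(3,3)=-22/5: scale R3 → (0, 0, 0, 1, -41/22)
  clear (0,3): R0 −= (23/35)R3 → (1, 0, 0, 0, -115/154)
  clear (1,3): R1 −= (-2/35)R3 → (0, 1, 0, 0, 82/77)
  clear (2,3): R2 −= (3/7)R3 → (0, 0, 1, 0, 79/154)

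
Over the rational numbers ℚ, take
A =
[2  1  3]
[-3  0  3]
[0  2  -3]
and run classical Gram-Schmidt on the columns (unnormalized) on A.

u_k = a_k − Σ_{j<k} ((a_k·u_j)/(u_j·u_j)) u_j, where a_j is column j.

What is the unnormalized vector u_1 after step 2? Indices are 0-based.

u_1 = (9/13, 6/13, 2)

Step 1: u_0 = a_0 = (2, -3, 0).
Step 2: u_1 = a_1 − (2/13)·u_0 = (9/13, 6/13, 2).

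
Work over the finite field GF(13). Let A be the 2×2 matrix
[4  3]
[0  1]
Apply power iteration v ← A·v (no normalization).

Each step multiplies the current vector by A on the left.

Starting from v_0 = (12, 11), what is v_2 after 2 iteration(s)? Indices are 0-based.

v_0 = (12, 11).
v_1 = A·v_0 = (3, 11).
v_2 = A·v_1 = (6, 11).

v_2 = (6, 11)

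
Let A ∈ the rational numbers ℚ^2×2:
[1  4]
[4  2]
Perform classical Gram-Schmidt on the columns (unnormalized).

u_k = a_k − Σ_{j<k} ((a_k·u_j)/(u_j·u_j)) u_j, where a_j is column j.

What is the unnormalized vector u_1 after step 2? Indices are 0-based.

u_1 = (56/17, -14/17)

Step 1: u_0 = a_0 = (1, 4).
Step 2: u_1 = a_1 − (12/17)·u_0 = (56/17, -14/17).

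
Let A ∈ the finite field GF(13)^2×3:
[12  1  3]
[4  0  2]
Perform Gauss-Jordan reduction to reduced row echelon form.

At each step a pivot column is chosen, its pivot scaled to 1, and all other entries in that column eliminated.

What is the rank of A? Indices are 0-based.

pivot(0,0)=12: scale R0 → (1, 12, 10)
  clear (1,0): R1 −= (4)R0 → (0, 4, 1)
pivot(1,1)=4: scale R1 → (0, 1, 10)
  clear (0,1): R0 −= (12)R1 → (1, 0, 7)

rank = 2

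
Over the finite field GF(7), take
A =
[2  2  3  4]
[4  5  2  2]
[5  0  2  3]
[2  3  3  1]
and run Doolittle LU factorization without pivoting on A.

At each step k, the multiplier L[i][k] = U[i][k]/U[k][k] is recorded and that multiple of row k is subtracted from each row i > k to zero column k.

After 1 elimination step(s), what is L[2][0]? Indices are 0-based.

L[2][0] = 6

[col 0] pivot 2
  R1 -= 2*R0 → (0, 1, 3, 1)  (L[1][0] := 2)
  R2 -= 6*R0 → (0, 2, 5, 0)  (L[2][0] := 6)
  R3 -= 1*R0 → (0, 1, 0, 4)  (L[3][0] := 1)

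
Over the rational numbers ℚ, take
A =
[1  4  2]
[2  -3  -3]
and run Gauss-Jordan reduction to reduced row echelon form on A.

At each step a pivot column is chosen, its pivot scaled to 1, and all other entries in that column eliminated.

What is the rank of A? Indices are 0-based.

rank = 2

[1] R0 /= 1  ⇒  (1, 4, 2)
     R1 -= 2·R0  ⇒  (0, -11, -7)
[2] R1 /= -11  ⇒  (0, 1, 7/11)
     R0 -= 4·R1  ⇒  (1, 0, -6/11)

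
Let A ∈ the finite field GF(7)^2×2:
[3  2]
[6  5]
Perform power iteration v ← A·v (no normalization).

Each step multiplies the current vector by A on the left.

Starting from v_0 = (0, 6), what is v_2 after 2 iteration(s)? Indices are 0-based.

v_0 = (0, 6).
v_1 = A·v_0 = (5, 2).
v_2 = A·v_1 = (5, 5).

v_2 = (5, 5)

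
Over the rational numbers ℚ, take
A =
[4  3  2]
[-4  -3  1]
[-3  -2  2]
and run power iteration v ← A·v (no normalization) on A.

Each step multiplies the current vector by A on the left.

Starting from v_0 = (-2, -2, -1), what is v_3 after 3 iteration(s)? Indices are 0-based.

v_0 = (-2, -2, -1).
v_1 = A·v_0 = (-16, 13, 8).
v_2 = A·v_1 = (-9, 33, 38).
v_3 = A·v_2 = (139, -25, 37).

v_3 = (139, -25, 37)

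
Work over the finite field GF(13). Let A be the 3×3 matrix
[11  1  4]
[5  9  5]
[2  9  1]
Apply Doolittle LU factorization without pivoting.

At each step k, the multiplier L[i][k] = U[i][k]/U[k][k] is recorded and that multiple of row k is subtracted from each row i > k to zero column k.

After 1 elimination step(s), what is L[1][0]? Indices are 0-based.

L[1][0] = 4

Step 1: pivot at (0,0) is 11.
  row1 ← row1 − (4)·row0  ⇒  L[1][0]=4, U row1=(0, 5, 2)
  row2 ← row2 − (12)·row0  ⇒  L[2][0]=12, U row2=(0, 10, 5)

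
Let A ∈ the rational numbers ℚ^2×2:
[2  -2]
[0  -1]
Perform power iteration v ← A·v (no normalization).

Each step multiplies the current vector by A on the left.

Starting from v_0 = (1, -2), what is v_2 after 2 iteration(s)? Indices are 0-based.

v_2 = (8, -2)

v_0 = (1, -2).
v_1 = A·v_0 = (6, 2).
v_2 = A·v_1 = (8, -2).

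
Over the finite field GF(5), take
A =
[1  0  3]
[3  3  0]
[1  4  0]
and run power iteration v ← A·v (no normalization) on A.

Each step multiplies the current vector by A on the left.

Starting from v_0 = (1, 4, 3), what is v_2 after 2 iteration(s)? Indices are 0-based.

v_0 = (1, 4, 3).
v_1 = A·v_0 = (0, 0, 2).
v_2 = A·v_1 = (1, 0, 0).

v_2 = (1, 0, 0)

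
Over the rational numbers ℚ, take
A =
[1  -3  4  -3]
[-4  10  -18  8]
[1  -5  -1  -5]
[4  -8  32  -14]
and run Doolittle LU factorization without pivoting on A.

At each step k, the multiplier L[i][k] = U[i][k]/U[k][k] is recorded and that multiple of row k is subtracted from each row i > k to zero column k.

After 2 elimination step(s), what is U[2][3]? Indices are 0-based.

Step 1: pivot at (0,0) is 1.
  row1 ← row1 − (-4)·row0  ⇒  L[1][0]=-4, U row1=(0, -2, -2, -4)
  row2 ← row2 − (1)·row0  ⇒  L[2][0]=1, U row2=(0, -2, -5, -2)
  row3 ← row3 − (4)·row0  ⇒  L[3][0]=4, U row3=(0, 4, 16, -2)
Step 2: pivot at (1,1) is -2.
  row2 ← row2 − (1)·row1  ⇒  L[2][1]=1, U row2=(0, 0, -3, 2)
  row3 ← row3 − (-2)·row1  ⇒  L[3][1]=-2, U row3=(0, 0, 12, -10)

U[2][3] = 2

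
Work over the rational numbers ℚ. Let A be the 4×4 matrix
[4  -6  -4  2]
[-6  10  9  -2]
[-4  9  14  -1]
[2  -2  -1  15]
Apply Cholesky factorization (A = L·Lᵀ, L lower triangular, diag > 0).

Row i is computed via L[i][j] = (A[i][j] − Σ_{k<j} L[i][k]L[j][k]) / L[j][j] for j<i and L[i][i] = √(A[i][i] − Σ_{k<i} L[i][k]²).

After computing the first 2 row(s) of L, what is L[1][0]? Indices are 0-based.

L[1][0] = -3

Step 1: L[0][0] = √(4) = 2.
  L[1][0] = (-6) / L[0][0] = -3.
Step 2: L[1][1] = √(1) = 1.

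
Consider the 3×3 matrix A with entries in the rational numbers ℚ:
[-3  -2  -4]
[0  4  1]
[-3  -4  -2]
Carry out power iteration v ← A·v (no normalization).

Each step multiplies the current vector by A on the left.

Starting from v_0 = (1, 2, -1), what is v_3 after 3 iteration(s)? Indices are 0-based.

v_0 = (1, 2, -1).
v_1 = A·v_0 = (-3, 7, -9).
v_2 = A·v_1 = (31, 19, -1).
v_3 = A·v_2 = (-127, 75, -167).

v_3 = (-127, 75, -167)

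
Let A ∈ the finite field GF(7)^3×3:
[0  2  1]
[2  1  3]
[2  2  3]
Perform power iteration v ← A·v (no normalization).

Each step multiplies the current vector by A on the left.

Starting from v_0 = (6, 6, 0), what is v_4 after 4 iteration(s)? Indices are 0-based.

v_0 = (6, 6, 0).
v_1 = A·v_0 = (5, 4, 3).
v_2 = A·v_1 = (4, 2, 6).
v_3 = A·v_2 = (3, 0, 2).
v_4 = A·v_3 = (2, 5, 5).

v_4 = (2, 5, 5)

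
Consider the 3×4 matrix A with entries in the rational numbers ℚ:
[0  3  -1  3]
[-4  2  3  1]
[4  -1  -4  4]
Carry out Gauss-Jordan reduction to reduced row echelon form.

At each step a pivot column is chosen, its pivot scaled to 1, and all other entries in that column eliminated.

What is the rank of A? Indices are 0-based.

rank = 3

[1] R0 <-> R1
[1] R0 /= -4  ⇒  (1, -1/2, -3/4, -1/4)
     R2 -= 4·R0  ⇒  (0, 1, -1, 5)
[2] R1 /= 3  ⇒  (0, 1, -1/3, 1)
     R0 -= -1/2·R1  ⇒  (1, 0, -11/12, 1/4)
     R2 -= 1·R1  ⇒  (0, 0, -2/3, 4)
[3] R2 /= -2/3  ⇒  (0, 0, 1, -6)
     R0 -= -11/12·R2  ⇒  (1, 0, 0, -21/4)
     R1 -= -1/3·R2  ⇒  (0, 1, 0, -1)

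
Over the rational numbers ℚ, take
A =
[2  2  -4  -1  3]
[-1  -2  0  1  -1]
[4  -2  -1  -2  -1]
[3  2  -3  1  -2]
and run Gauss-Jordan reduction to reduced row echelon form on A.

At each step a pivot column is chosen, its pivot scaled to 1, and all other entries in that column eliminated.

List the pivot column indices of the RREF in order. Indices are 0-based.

[1] R0 /= 2  ⇒  (1, 1, -2, -1/2, 3/2)
     R1 -= -1·R0  ⇒  (0, -1, -2, 1/2, 1/2)
     R2 -= 4·R0  ⇒  (0, -6, 7, 0, -7)
     R3 -= 3·R0  ⇒  (0, -1, 3, 5/2, -13/2)
[2] R1 /= -1  ⇒  (0, 1, 2, -1/2, -1/2)
     R0 -= 1·R1  ⇒  (1, 0, -4, 0, 2)
     R2 -= -6·R1  ⇒  (0, 0, 19, -3, -10)
     R3 -= -1·R1  ⇒  (0, 0, 5, 2, -7)
[3] R2 /= 19  ⇒  (0, 0, 1, -3/19, -10/19)
     R0 -= -4·R2  ⇒  (1, 0, 0, -12/19, -2/19)
     R1 -= 2·R2  ⇒  (0, 1, 0, -7/38, 21/38)
     R3 -= 5·R2  ⇒  (0, 0, 0, 53/19, -83/19)
[4] R3 /= 53/19  ⇒  (0, 0, 0, 1, -83/53)
     R0 -= -12/19·R3  ⇒  (1, 0, 0, 0, -58/53)
     R1 -= -7/38·R3  ⇒  (0, 1, 0, 0, 14/53)
     R2 -= -3/19·R3  ⇒  (0, 0, 1, 0, -41/53)

pivot columns: 0, 1, 2, 3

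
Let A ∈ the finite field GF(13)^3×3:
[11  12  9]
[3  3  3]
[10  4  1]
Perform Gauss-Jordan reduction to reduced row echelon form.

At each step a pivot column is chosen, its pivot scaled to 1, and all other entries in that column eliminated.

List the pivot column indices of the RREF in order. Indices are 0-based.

pivot columns: 0, 1, 2

[1] R0 /= 11  ⇒  (1, 7, 2)
     R1 -= 3·R0  ⇒  (0, 8, 10)
     R2 -= 10·R0  ⇒  (0, 12, 7)
[2] R1 /= 8  ⇒  (0, 1, 11)
     R0 -= 7·R1  ⇒  (1, 0, 3)
     R2 -= 12·R1  ⇒  (0, 0, 5)
[3] R2 /= 5  ⇒  (0, 0, 1)
     R0 -= 3·R2  ⇒  (1, 0, 0)
     R1 -= 11·R2  ⇒  (0, 1, 0)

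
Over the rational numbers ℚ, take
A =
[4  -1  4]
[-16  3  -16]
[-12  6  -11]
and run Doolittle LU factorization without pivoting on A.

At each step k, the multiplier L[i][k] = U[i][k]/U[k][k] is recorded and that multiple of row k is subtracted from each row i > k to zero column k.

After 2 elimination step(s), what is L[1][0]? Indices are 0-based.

L[1][0] = -4

Step 1: pivot at (0,0) is 4.
  row1 ← row1 − (-4)·row0  ⇒  L[1][0]=-4, U row1=(0, -1, 0)
  row2 ← row2 − (-3)·row0  ⇒  L[2][0]=-3, U row2=(0, 3, 1)
Step 2: pivot at (1,1) is -1.
  row2 ← row2 − (-3)·row1  ⇒  L[2][1]=-3, U row2=(0, 0, 1)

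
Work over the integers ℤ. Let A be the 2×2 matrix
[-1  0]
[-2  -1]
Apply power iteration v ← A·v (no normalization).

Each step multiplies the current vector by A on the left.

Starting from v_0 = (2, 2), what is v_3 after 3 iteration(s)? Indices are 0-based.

v_0 = (2, 2).
v_1 = A·v_0 = (-2, -6).
v_2 = A·v_1 = (2, 10).
v_3 = A·v_2 = (-2, -14).

v_3 = (-2, -14)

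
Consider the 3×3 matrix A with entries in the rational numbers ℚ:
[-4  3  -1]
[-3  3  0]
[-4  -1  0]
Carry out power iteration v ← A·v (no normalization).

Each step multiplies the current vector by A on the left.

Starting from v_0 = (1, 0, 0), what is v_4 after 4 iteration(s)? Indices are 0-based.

v_0 = (1, 0, 0).
v_1 = A·v_0 = (-4, -3, -4).
v_2 = A·v_1 = (11, 3, 19).
v_3 = A·v_2 = (-54, -24, -47).
v_4 = A·v_3 = (191, 90, 240).

v_4 = (191, 90, 240)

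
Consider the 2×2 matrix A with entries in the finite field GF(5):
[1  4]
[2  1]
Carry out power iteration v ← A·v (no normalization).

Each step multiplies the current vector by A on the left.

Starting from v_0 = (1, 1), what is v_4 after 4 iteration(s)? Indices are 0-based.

v_0 = (1, 1).
v_1 = A·v_0 = (0, 3).
v_2 = A·v_1 = (2, 3).
v_3 = A·v_2 = (4, 2).
v_4 = A·v_3 = (2, 0).

v_4 = (2, 0)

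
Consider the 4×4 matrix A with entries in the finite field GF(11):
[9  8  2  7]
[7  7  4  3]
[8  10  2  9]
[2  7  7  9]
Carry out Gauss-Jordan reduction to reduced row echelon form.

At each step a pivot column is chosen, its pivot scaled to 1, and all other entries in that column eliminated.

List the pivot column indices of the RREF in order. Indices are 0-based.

pivot columns: 0, 1, 2, 3

pivot(0,0)=9: scale R0 → (1, 7, 10, 2)
  clear (1,0): R1 −= (7)R0 → (0, 2, 0, 0)
  clear (2,0): R2 −= (8)R0 → (0, 9, 10, 4)
  clear (3,0): R3 −= (2)R0 → (0, 4, 9, 5)
pivot(1,1)=2: scale R1 → (0, 1, 0, 0)
  clear (0,1): R0 −= (7)R1 → (1, 0, 10, 2)
  clear (2,1): R2 −= (9)R1 → (0, 0, 10, 4)
  clear (3,1): R3 −= (4)R1 → (0, 0, 9, 5)
pivot(2,2)=10: scale R2 → (0, 0, 1, 7)
  clear (0,2): R0 −= (10)R2 → (1, 0, 0, 9)
  clear (3,2): R3 −= (9)R2 → (0, 0, 0, 8)
pivot(3,3)=8: scale R3 → (0, 0, 0, 1)
  clear (0,3): R0 −= (9)R3 → (1, 0, 0, 0)
  clear (2,3): R2 −= (7)R3 → (0, 0, 1, 0)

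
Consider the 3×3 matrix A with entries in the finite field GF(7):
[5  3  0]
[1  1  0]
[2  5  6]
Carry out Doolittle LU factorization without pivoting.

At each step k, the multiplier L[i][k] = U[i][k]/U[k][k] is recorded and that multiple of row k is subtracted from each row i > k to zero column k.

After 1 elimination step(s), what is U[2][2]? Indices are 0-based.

U[2][2] = 6

[col 0] pivot 5
  R1 -= 3*R0 → (0, 6, 0)  (L[1][0] := 3)
  R2 -= 6*R0 → (0, 1, 6)  (L[2][0] := 6)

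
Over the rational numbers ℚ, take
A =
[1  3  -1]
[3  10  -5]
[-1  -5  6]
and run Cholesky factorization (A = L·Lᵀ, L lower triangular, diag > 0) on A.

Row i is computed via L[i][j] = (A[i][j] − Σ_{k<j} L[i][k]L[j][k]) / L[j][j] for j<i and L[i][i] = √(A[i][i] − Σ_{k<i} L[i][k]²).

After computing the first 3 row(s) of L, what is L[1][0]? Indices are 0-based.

L[1][0] = 3

Step 1: L[0][0] = √(1) = 1.
  L[1][0] = (3) / L[0][0] = 3.
Step 2: L[1][1] = √(1) = 1.
  L[2][0] = (-1) / L[0][0] = -1.
  L[2][1] = (-2) / L[1][1] = -2.
Step 3: L[2][2] = √(1) = 1.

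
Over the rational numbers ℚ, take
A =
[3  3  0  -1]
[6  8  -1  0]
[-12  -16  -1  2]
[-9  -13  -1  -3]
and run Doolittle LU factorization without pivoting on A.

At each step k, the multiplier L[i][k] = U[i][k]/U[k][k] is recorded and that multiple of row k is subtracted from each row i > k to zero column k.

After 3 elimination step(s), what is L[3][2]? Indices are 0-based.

L[3][2] = 1

Step 1: pivot at (0,0) is 3.
  row1 ← row1 − (2)·row0  ⇒  L[1][0]=2, U row1=(0, 2, -1, 2)
  row2 ← row2 − (-4)·row0  ⇒  L[2][0]=-4, U row2=(0, -4, -1, -2)
  row3 ← row3 − (-3)·row0  ⇒  L[3][0]=-3, U row3=(0, -4, -1, -6)
Step 2: pivot at (1,1) is 2.
  row2 ← row2 − (-2)·row1  ⇒  L[2][1]=-2, U row2=(0, 0, -3, 2)
  row3 ← row3 − (-2)·row1  ⇒  L[3][1]=-2, U row3=(0, 0, -3, -2)
Step 3: pivot at (2,2) is -3.
  row3 ← row3 − (1)·row2  ⇒  L[3][2]=1, U row3=(0, 0, 0, -4)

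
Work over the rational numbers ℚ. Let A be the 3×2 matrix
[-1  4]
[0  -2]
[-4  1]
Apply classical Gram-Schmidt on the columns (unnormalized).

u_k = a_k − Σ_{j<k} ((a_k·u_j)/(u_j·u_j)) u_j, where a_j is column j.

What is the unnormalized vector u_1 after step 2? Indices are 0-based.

u_1 = (60/17, -2, -15/17)

Step 1: u_0 = a_0 = (-1, 0, -4).
Step 2: u_1 = a_1 − (-8/17)·u_0 = (60/17, -2, -15/17).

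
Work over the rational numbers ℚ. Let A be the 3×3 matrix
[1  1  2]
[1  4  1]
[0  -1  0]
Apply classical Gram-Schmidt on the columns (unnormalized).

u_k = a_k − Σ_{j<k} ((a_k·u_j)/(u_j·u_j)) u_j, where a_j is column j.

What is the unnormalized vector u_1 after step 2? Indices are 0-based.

u_1 = (-3/2, 3/2, -1)

Step 1: u_0 = a_0 = (1, 1, 0).
Step 2: u_1 = a_1 − (5/2)·u_0 = (-3/2, 3/2, -1).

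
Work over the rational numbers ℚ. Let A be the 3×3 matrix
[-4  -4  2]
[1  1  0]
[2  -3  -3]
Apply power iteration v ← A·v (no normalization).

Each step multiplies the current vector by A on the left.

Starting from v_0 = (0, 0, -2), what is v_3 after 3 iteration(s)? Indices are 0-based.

v_3 = (-148, 24, 146)

v_0 = (0, 0, -2).
v_1 = A·v_0 = (-4, 0, 6).
v_2 = A·v_1 = (28, -4, -26).
v_3 = A·v_2 = (-148, 24, 146).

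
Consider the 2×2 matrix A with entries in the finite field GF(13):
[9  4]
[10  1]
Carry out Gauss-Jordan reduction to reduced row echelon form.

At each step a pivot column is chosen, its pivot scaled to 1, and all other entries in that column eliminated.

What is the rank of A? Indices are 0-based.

[1] R0 /= 9  ⇒  (1, 12)
     R1 -= 10·R0  ⇒  (0, 11)
[2] R1 /= 11  ⇒  (0, 1)
     R0 -= 12·R1  ⇒  (1, 0)

rank = 2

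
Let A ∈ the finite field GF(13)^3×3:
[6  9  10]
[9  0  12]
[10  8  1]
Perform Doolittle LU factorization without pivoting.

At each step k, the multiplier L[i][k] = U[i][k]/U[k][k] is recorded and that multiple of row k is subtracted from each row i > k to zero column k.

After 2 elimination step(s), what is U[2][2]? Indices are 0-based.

[col 0] pivot 6
  R1 -= 8*R0 → (0, 6, 10)  (L[1][0] := 8)
  R2 -= 6*R0 → (0, 6, 6)  (L[2][0] := 6)
[col 1] pivot 6
  R2 -= 1*R1 → (0, 0, 9)  (L[2][1] := 1)

U[2][2] = 9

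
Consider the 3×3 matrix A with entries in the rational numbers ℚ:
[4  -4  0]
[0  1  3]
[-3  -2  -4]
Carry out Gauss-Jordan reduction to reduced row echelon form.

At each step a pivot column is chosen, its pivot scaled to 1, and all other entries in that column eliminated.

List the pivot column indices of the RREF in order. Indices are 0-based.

[1] R0 /= 4  ⇒  (1, -1, 0)
     R2 -= -3·R0  ⇒  (0, -5, -4)
[2] R1 /= 1  ⇒  (0, 1, 3)
     R0 -= -1·R1  ⇒  (1, 0, 3)
     R2 -= -5·R1  ⇒  (0, 0, 11)
[3] R2 /= 11  ⇒  (0, 0, 1)
     R0 -= 3·R2  ⇒  (1, 0, 0)
     R1 -= 3·R2  ⇒  (0, 1, 0)

pivot columns: 0, 1, 2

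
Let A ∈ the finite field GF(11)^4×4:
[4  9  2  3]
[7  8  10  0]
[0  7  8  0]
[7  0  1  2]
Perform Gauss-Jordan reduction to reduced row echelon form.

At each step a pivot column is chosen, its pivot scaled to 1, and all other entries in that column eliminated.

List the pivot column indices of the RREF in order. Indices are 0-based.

[1] R0 /= 4  ⇒  (1, 5, 6, 9)
     R1 -= 7·R0  ⇒  (0, 6, 1, 3)
     R3 -= 7·R0  ⇒  (0, 9, 3, 5)
[2] R1 /= 6  ⇒  (0, 1, 2, 6)
     R0 -= 5·R1  ⇒  (1, 0, 7, 1)
     R2 -= 7·R1  ⇒  (0, 0, 5, 2)
     R3 -= 9·R1  ⇒  (0, 0, 7, 6)
[3] R2 /= 5  ⇒  (0, 0, 1, 7)
     R0 -= 7·R2  ⇒  (1, 0, 0, 7)
     R1 -= 2·R2  ⇒  (0, 1, 0, 3)
     R3 -= 7·R2  ⇒  (0, 0, 0, 1)
[4] R3 /= 1  ⇒  (0, 0, 0, 1)
     R0 -= 7·R3  ⇒  (1, 0, 0, 0)
     R1 -= 3·R3  ⇒  (0, 1, 0, 0)
     R2 -= 7·R3  ⇒  (0, 0, 1, 0)

pivot columns: 0, 1, 2, 3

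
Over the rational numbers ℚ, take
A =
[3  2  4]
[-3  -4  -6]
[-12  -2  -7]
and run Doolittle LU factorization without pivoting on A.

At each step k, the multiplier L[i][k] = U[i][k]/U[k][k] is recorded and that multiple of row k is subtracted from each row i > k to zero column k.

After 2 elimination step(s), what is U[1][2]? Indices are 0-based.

U[1][2] = -2

Step 1: pivot at (0,0) is 3.
  row1 ← row1 − (-1)·row0  ⇒  L[1][0]=-1, U row1=(0, -2, -2)
  row2 ← row2 − (-4)·row0  ⇒  L[2][0]=-4, U row2=(0, 6, 9)
Step 2: pivot at (1,1) is -2.
  row2 ← row2 − (-3)·row1  ⇒  L[2][1]=-3, U row2=(0, 0, 3)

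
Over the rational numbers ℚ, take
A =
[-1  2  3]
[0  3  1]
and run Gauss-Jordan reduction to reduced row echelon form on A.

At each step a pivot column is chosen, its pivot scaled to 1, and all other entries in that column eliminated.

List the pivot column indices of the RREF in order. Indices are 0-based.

step 1: normalize row 0 (÷-1) = (1, -2, -3)
step 2: normalize row 1 (÷3) = (0, 1, 1/3)
  row 0: subtract -2×row1 = (1, 0, -7/3)

pivot columns: 0, 1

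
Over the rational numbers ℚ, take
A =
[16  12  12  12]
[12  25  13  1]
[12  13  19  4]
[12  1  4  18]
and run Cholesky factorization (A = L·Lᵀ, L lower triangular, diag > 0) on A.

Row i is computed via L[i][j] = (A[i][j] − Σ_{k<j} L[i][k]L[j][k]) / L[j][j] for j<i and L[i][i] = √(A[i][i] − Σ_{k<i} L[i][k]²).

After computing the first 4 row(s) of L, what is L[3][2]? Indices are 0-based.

Step 1: L[0][0] = √(16) = 4.
  L[1][0] = (12) / L[0][0] = 3.
Step 2: L[1][1] = √(16) = 4.
  L[2][0] = (12) / L[0][0] = 3.
  L[2][1] = (4) / L[1][1] = 1.
Step 3: L[2][2] = √(9) = 3.
  L[3][0] = (12) / L[0][0] = 3.
  L[3][1] = (-8) / L[1][1] = -2.
  L[3][2] = (-3) / L[2][2] = -1.
Step 4: L[3][3] = √(4) = 2.

L[3][2] = -1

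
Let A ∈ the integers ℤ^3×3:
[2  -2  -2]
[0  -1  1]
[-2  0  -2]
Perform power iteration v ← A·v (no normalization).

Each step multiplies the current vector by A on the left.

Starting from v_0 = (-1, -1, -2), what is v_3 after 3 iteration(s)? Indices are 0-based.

v_3 = (22, -27, 44)

v_0 = (-1, -1, -2).
v_1 = A·v_0 = (4, -1, 6).
v_2 = A·v_1 = (-2, 7, -20).
v_3 = A·v_2 = (22, -27, 44).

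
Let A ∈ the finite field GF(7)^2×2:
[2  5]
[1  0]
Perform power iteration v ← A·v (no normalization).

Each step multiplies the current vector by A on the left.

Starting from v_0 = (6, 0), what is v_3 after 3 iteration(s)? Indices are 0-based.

v_0 = (6, 0).
v_1 = A·v_0 = (5, 6).
v_2 = A·v_1 = (5, 5).
v_3 = A·v_2 = (0, 5).

v_3 = (0, 5)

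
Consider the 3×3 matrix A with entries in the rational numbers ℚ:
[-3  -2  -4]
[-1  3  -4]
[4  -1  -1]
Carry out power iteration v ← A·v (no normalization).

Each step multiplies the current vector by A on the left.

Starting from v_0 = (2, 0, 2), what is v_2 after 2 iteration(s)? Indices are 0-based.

v_2 = (38, -40, -52)

v_0 = (2, 0, 2).
v_1 = A·v_0 = (-14, -10, 6).
v_2 = A·v_1 = (38, -40, -52).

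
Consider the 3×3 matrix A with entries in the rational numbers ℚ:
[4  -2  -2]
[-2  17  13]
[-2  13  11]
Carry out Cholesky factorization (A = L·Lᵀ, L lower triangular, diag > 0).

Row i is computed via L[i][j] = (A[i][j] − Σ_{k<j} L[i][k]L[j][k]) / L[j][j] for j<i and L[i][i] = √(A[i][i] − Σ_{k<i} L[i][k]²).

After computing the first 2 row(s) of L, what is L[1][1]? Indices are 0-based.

L[1][1] = 4

Step 1: L[0][0] = √(4) = 2.
  L[1][0] = (-2) / L[0][0] = -1.
Step 2: L[1][1] = √(16) = 4.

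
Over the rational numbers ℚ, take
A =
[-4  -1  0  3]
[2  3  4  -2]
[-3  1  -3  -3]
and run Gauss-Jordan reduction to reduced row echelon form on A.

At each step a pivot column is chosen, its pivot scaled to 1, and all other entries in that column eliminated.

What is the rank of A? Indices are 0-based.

rank = 3

[1] R0 /= -4  ⇒  (1, 1/4, 0, -3/4)
     R1 -= 2·R0  ⇒  (0, 5/2, 4, -1/2)
     R2 -= -3·R0  ⇒  (0, 7/4, -3, -21/4)
[2] R1 /= 5/2  ⇒  (0, 1, 8/5, -1/5)
     R0 -= 1/4·R1  ⇒  (1, 0, -2/5, -7/10)
     R2 -= 7/4·R1  ⇒  (0, 0, -29/5, -49/10)
[3] R2 /= -29/5  ⇒  (0, 0, 1, 49/58)
     R0 -= -2/5·R2  ⇒  (1, 0, 0, -21/58)
     R1 -= 8/5·R2  ⇒  (0, 1, 0, -45/29)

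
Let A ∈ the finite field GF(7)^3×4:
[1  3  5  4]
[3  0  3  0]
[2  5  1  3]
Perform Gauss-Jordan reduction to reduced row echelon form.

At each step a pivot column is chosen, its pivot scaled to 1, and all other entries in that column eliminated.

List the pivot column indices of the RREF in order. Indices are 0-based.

pivot columns: 0, 1, 2

step 1: normalize row 0 (÷1) = (1, 3, 5, 4)
  row 1: subtract 3×row0 = (0, 5, 2, 2)
  row 2: subtract 2×row0 = (0, 6, 5, 2)
step 2: normalize row 1 (÷5) = (0, 1, 6, 6)
  row 0: subtract 3×row1 = (1, 0, 1, 0)
  row 2: subtract 6×row1 = (0, 0, 4, 1)
step 3: normalize row 2 (÷4) = (0, 0, 1, 2)
  row 0: subtract 1×row2 = (1, 0, 0, 5)
  row 1: subtract 6×row2 = (0, 1, 0, 1)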